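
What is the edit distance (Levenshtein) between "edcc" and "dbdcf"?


Computing edit distance: "edcc" -> "dbdcf"
DP table:
           d    b    d    c    f
      0    1    2    3    4    5
  e   1    1    2    3    4    5
  d   2    1    2    2    3    4
  c   3    2    2    3    2    3
  c   4    3    3    3    3    3
Edit distance = dp[4][5] = 3

3


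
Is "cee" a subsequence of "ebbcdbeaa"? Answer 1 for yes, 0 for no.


Check if "cee" is a subsequence of "ebbcdbeaa"
Greedy scan:
  Position 0 ('e'): no match needed
  Position 1 ('b'): no match needed
  Position 2 ('b'): no match needed
  Position 3 ('c'): matches sub[0] = 'c'
  Position 4 ('d'): no match needed
  Position 5 ('b'): no match needed
  Position 6 ('e'): matches sub[1] = 'e'
  Position 7 ('a'): no match needed
  Position 8 ('a'): no match needed
Only matched 2/3 characters => not a subsequence

0


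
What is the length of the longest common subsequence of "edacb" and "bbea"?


LCS of "edacb" and "bbea"
DP table:
           b    b    e    a
      0    0    0    0    0
  e   0    0    0    1    1
  d   0    0    0    1    1
  a   0    0    0    1    2
  c   0    0    0    1    2
  b   0    1    1    1    2
LCS length = dp[5][4] = 2

2


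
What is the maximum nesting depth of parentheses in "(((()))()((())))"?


Input: "(((()))()((())))"
Tracking depth:
  Position 0 '(': depth becomes 1
  Position 1 '(': depth becomes 2
  Position 2 '(': depth becomes 3
  Position 3 '(': depth becomes 4
  Position 4 ')': depth becomes 3
  Position 5 ')': depth becomes 2
  Position 6 ')': depth becomes 1
  Position 7 '(': depth becomes 2
  Position 8 ')': depth becomes 1
  Position 9 '(': depth becomes 2
  Position 10 '(': depth becomes 3
  Position 11 '(': depth becomes 4
  Position 12 ')': depth becomes 3
  Position 13 ')': depth becomes 2
  Position 14 ')': depth becomes 1
  Position 15 ')': depth becomes 0
Maximum depth reached: 4

4


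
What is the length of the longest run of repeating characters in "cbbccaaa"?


Input: "cbbccaaa"
Scanning for longest run:
  Position 1 ('b'): new char, reset run to 1
  Position 2 ('b'): continues run of 'b', length=2
  Position 3 ('c'): new char, reset run to 1
  Position 4 ('c'): continues run of 'c', length=2
  Position 5 ('a'): new char, reset run to 1
  Position 6 ('a'): continues run of 'a', length=2
  Position 7 ('a'): continues run of 'a', length=3
Longest run: 'a' with length 3

3


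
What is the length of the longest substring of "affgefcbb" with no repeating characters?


Input: "affgefcbb"
Sliding window (track last position of each char):
  Position 0 ('a'): window [0,0] length 1 -- new best
  Position 1 ('f'): window [0,1] length 2 -- new best
  Position 2 ('f'): repeat (last at 1), move window start to 2
  Position 2 ('f'): window [2,2] length 1
  Position 3 ('g'): window [2,3] length 2
  Position 4 ('e'): window [2,4] length 3 -- new best
  Position 5 ('f'): repeat (last at 2), move window start to 3
  Position 5 ('f'): window [3,5] length 3
  Position 6 ('c'): window [3,6] length 4 -- new best
  Position 7 ('b'): window [3,7] length 5 -- new best
  Position 8 ('b'): repeat (last at 7), move window start to 8
  Position 8 ('b'): window [8,8] length 1
Longest substring with no repeats: "gefcb" with length 5

5


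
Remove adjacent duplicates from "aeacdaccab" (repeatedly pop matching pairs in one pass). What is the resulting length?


Input: aeacdaccab
Stack-based adjacent duplicate removal:
  Read 'a': push. Stack: a
  Read 'e': push. Stack: ae
  Read 'a': push. Stack: aea
  Read 'c': push. Stack: aeac
  Read 'd': push. Stack: aeacd
  Read 'a': push. Stack: aeacda
  Read 'c': push. Stack: aeacdac
  Read 'c': matches stack top 'c' => pop. Stack: aeacda
  Read 'a': matches stack top 'a' => pop. Stack: aeacd
  Read 'b': push. Stack: aeacdb
Final stack: "aeacdb" (length 6)

6


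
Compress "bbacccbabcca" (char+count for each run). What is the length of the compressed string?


Input: bbacccbabcca
Runs:
  'b' x 2 => "b2"
  'a' x 1 => "a1"
  'c' x 3 => "c3"
  'b' x 1 => "b1"
  'a' x 1 => "a1"
  'b' x 1 => "b1"
  'c' x 2 => "c2"
  'a' x 1 => "a1"
Compressed: "b2a1c3b1a1b1c2a1"
Compressed length: 16

16


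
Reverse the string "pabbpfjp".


Input: pabbpfjp
Reading characters right to left:
  Position 7: 'p'
  Position 6: 'j'
  Position 5: 'f'
  Position 4: 'p'
  Position 3: 'b'
  Position 2: 'b'
  Position 1: 'a'
  Position 0: 'p'
Reversed: pjfpbbap

pjfpbbap


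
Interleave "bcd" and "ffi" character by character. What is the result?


Interleaving "bcd" and "ffi":
  Position 0: 'b' from first, 'f' from second => "bf"
  Position 1: 'c' from first, 'f' from second => "cf"
  Position 2: 'd' from first, 'i' from second => "di"
Result: bfcfdi

bfcfdi


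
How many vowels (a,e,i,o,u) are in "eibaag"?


Input: eibaag
Checking each character:
  'e' at position 0: vowel (running total: 1)
  'i' at position 1: vowel (running total: 2)
  'b' at position 2: consonant
  'a' at position 3: vowel (running total: 3)
  'a' at position 4: vowel (running total: 4)
  'g' at position 5: consonant
Total vowels: 4

4


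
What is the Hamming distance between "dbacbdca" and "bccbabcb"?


Comparing "dbacbdca" and "bccbabcb" position by position:
  Position 0: 'd' vs 'b' => differ
  Position 1: 'b' vs 'c' => differ
  Position 2: 'a' vs 'c' => differ
  Position 3: 'c' vs 'b' => differ
  Position 4: 'b' vs 'a' => differ
  Position 5: 'd' vs 'b' => differ
  Position 6: 'c' vs 'c' => same
  Position 7: 'a' vs 'b' => differ
Total differences (Hamming distance): 7

7


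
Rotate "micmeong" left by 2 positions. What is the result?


Input: "micmeong", rotate left by 2
First 2 characters: "mi"
Remaining characters: "cmeong"
Concatenate remaining + first: "cmeong" + "mi" = "cmeongmi"

cmeongmi


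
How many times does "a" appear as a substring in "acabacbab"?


Searching for "a" in "acabacbab"
Scanning each position:
  Position 0: "a" => MATCH
  Position 1: "c" => no
  Position 2: "a" => MATCH
  Position 3: "b" => no
  Position 4: "a" => MATCH
  Position 5: "c" => no
  Position 6: "b" => no
  Position 7: "a" => MATCH
  Position 8: "b" => no
Total occurrences: 4

4


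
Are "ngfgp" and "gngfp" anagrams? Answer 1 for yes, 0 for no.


Strings: "ngfgp", "gngfp"
Sorted first:  fggnp
Sorted second: fggnp
Sorted forms match => anagrams

1


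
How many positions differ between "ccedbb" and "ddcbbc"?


Comparing "ccedbb" and "ddcbbc" position by position:
  Position 0: 'c' vs 'd' => DIFFER
  Position 1: 'c' vs 'd' => DIFFER
  Position 2: 'e' vs 'c' => DIFFER
  Position 3: 'd' vs 'b' => DIFFER
  Position 4: 'b' vs 'b' => same
  Position 5: 'b' vs 'c' => DIFFER
Positions that differ: 5

5


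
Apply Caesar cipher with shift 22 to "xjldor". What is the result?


Caesar cipher: shift "xjldor" by 22
  'x' (pos 23) + 22 = pos 19 = 't'
  'j' (pos 9) + 22 = pos 5 = 'f'
  'l' (pos 11) + 22 = pos 7 = 'h'
  'd' (pos 3) + 22 = pos 25 = 'z'
  'o' (pos 14) + 22 = pos 10 = 'k'
  'r' (pos 17) + 22 = pos 13 = 'n'
Result: tfhzkn

tfhzkn


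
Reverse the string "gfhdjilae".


Input: gfhdjilae
Reading characters right to left:
  Position 8: 'e'
  Position 7: 'a'
  Position 6: 'l'
  Position 5: 'i'
  Position 4: 'j'
  Position 3: 'd'
  Position 2: 'h'
  Position 1: 'f'
  Position 0: 'g'
Reversed: ealijdhfg

ealijdhfg


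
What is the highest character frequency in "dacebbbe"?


Input: dacebbbe
Character counts:
  'a': 1
  'b': 3
  'c': 1
  'd': 1
  'e': 2
Maximum frequency: 3

3


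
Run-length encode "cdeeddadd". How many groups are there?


Input: cdeeddadd
Scanning for consecutive runs:
  Group 1: 'c' x 1 (positions 0-0)
  Group 2: 'd' x 1 (positions 1-1)
  Group 3: 'e' x 2 (positions 2-3)
  Group 4: 'd' x 2 (positions 4-5)
  Group 5: 'a' x 1 (positions 6-6)
  Group 6: 'd' x 2 (positions 7-8)
Total groups: 6

6


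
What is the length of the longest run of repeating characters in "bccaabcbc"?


Input: "bccaabcbc"
Scanning for longest run:
  Position 1 ('c'): new char, reset run to 1
  Position 2 ('c'): continues run of 'c', length=2
  Position 3 ('a'): new char, reset run to 1
  Position 4 ('a'): continues run of 'a', length=2
  Position 5 ('b'): new char, reset run to 1
  Position 6 ('c'): new char, reset run to 1
  Position 7 ('b'): new char, reset run to 1
  Position 8 ('c'): new char, reset run to 1
Longest run: 'c' with length 2

2


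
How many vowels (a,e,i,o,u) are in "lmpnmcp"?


Input: lmpnmcp
Checking each character:
  'l' at position 0: consonant
  'm' at position 1: consonant
  'p' at position 2: consonant
  'n' at position 3: consonant
  'm' at position 4: consonant
  'c' at position 5: consonant
  'p' at position 6: consonant
Total vowels: 0

0


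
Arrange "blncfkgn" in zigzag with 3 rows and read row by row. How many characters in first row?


Zigzag "blncfkgn" into 3 rows:
Placing characters:
  'b' => row 0
  'l' => row 1
  'n' => row 2
  'c' => row 1
  'f' => row 0
  'k' => row 1
  'g' => row 2
  'n' => row 1
Rows:
  Row 0: "bf"
  Row 1: "lckn"
  Row 2: "ng"
First row length: 2

2


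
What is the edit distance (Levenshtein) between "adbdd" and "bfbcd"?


Computing edit distance: "adbdd" -> "bfbcd"
DP table:
           b    f    b    c    d
      0    1    2    3    4    5
  a   1    1    2    3    4    5
  d   2    2    2    3    4    4
  b   3    2    3    2    3    4
  d   4    3    3    3    3    3
  d   5    4    4    4    4    3
Edit distance = dp[5][5] = 3

3


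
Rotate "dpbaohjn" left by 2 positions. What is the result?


Input: "dpbaohjn", rotate left by 2
First 2 characters: "dp"
Remaining characters: "baohjn"
Concatenate remaining + first: "baohjn" + "dp" = "baohjndp"

baohjndp


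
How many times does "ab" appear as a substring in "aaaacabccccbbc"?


Searching for "ab" in "aaaacabccccbbc"
Scanning each position:
  Position 0: "aa" => no
  Position 1: "aa" => no
  Position 2: "aa" => no
  Position 3: "ac" => no
  Position 4: "ca" => no
  Position 5: "ab" => MATCH
  Position 6: "bc" => no
  Position 7: "cc" => no
  Position 8: "cc" => no
  Position 9: "cc" => no
  Position 10: "cb" => no
  Position 11: "bb" => no
  Position 12: "bc" => no
Total occurrences: 1

1


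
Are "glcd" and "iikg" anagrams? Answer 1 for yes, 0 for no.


Strings: "glcd", "iikg"
Sorted first:  cdgl
Sorted second: giik
Differ at position 0: 'c' vs 'g' => not anagrams

0


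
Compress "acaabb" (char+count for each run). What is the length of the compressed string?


Input: acaabb
Runs:
  'a' x 1 => "a1"
  'c' x 1 => "c1"
  'a' x 2 => "a2"
  'b' x 2 => "b2"
Compressed: "a1c1a2b2"
Compressed length: 8

8


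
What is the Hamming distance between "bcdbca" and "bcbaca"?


Comparing "bcdbca" and "bcbaca" position by position:
  Position 0: 'b' vs 'b' => same
  Position 1: 'c' vs 'c' => same
  Position 2: 'd' vs 'b' => differ
  Position 3: 'b' vs 'a' => differ
  Position 4: 'c' vs 'c' => same
  Position 5: 'a' vs 'a' => same
Total differences (Hamming distance): 2

2


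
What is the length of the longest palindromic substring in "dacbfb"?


Input: "dacbfb"
Checking substrings for palindromes:
  [3:6] "bfb" (len 3) => palindrome
Longest palindromic substring: "bfb" with length 3

3


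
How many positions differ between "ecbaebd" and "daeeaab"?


Comparing "ecbaebd" and "daeeaab" position by position:
  Position 0: 'e' vs 'd' => DIFFER
  Position 1: 'c' vs 'a' => DIFFER
  Position 2: 'b' vs 'e' => DIFFER
  Position 3: 'a' vs 'e' => DIFFER
  Position 4: 'e' vs 'a' => DIFFER
  Position 5: 'b' vs 'a' => DIFFER
  Position 6: 'd' vs 'b' => DIFFER
Positions that differ: 7

7


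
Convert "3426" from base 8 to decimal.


Input: "3426" in base 8
Positional expansion:
  Digit '3' (value 3) x 8^3 = 1536
  Digit '4' (value 4) x 8^2 = 256
  Digit '2' (value 2) x 8^1 = 16
  Digit '6' (value 6) x 8^0 = 6
Sum = 1814

1814


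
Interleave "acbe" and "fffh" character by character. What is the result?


Interleaving "acbe" and "fffh":
  Position 0: 'a' from first, 'f' from second => "af"
  Position 1: 'c' from first, 'f' from second => "cf"
  Position 2: 'b' from first, 'f' from second => "bf"
  Position 3: 'e' from first, 'h' from second => "eh"
Result: afcfbfeh

afcfbfeh


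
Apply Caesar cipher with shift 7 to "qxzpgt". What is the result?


Caesar cipher: shift "qxzpgt" by 7
  'q' (pos 16) + 7 = pos 23 = 'x'
  'x' (pos 23) + 7 = pos 4 = 'e'
  'z' (pos 25) + 7 = pos 6 = 'g'
  'p' (pos 15) + 7 = pos 22 = 'w'
  'g' (pos 6) + 7 = pos 13 = 'n'
  't' (pos 19) + 7 = pos 0 = 'a'
Result: xegwna

xegwna


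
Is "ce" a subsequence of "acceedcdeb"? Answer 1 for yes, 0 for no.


Check if "ce" is a subsequence of "acceedcdeb"
Greedy scan:
  Position 0 ('a'): no match needed
  Position 1 ('c'): matches sub[0] = 'c'
  Position 2 ('c'): no match needed
  Position 3 ('e'): matches sub[1] = 'e'
  Position 4 ('e'): no match needed
  Position 5 ('d'): no match needed
  Position 6 ('c'): no match needed
  Position 7 ('d'): no match needed
  Position 8 ('e'): no match needed
  Position 9 ('b'): no match needed
All 2 characters matched => is a subsequence

1


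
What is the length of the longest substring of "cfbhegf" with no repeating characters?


Input: "cfbhegf"
Sliding window (track last position of each char):
  Position 0 ('c'): window [0,0] length 1 -- new best
  Position 1 ('f'): window [0,1] length 2 -- new best
  Position 2 ('b'): window [0,2] length 3 -- new best
  Position 3 ('h'): window [0,3] length 4 -- new best
  Position 4 ('e'): window [0,4] length 5 -- new best
  Position 5 ('g'): window [0,5] length 6 -- new best
  Position 6 ('f'): repeat (last at 1), move window start to 2
  Position 6 ('f'): window [2,6] length 5
Longest substring with no repeats: "cfbheg" with length 6

6


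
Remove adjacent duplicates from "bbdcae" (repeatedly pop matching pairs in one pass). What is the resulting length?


Input: bbdcae
Stack-based adjacent duplicate removal:
  Read 'b': push. Stack: b
  Read 'b': matches stack top 'b' => pop. Stack: (empty)
  Read 'd': push. Stack: d
  Read 'c': push. Stack: dc
  Read 'a': push. Stack: dca
  Read 'e': push. Stack: dcae
Final stack: "dcae" (length 4)

4


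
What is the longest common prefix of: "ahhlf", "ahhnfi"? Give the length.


Words: ahhlf, ahhnfi
  Position 0: all 'a' => match
  Position 1: all 'h' => match
  Position 2: all 'h' => match
  Position 3: ('l', 'n') => mismatch, stop
LCP = "ahh" (length 3)

3


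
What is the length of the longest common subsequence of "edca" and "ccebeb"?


LCS of "edca" and "ccebeb"
DP table:
           c    c    e    b    e    b
      0    0    0    0    0    0    0
  e   0    0    0    1    1    1    1
  d   0    0    0    1    1    1    1
  c   0    1    1    1    1    1    1
  a   0    1    1    1    1    1    1
LCS length = dp[4][6] = 1

1


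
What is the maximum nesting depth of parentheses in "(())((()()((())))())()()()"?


Input: "(())((()()((())))())()()()"
Tracking depth:
  Position 0 '(': depth becomes 1
  Position 1 '(': depth becomes 2
  Position 2 ')': depth becomes 1
  Position 3 ')': depth becomes 0
  Position 4 '(': depth becomes 1
  Position 5 '(': depth becomes 2
  Position 6 '(': depth becomes 3
  Position 7 ')': depth becomes 2
  Position 8 '(': depth becomes 3
  Position 9 ')': depth becomes 2
  Position 10 '(': depth becomes 3
  Position 11 '(': depth becomes 4
  Position 12 '(': depth becomes 5
  Position 13 ')': depth becomes 4
  Position 14 ')': depth becomes 3
  Position 15 ')': depth becomes 2
  Position 16 ')': depth becomes 1
  Position 17 '(': depth becomes 2
  Position 18 ')': depth becomes 1
  Position 19 ')': depth becomes 0
  Position 20 '(': depth becomes 1
  Position 21 ')': depth becomes 0
  Position 22 '(': depth becomes 1
  Position 23 ')': depth becomes 0
  Position 24 '(': depth becomes 1
  Position 25 ')': depth becomes 0
Maximum depth reached: 5

5


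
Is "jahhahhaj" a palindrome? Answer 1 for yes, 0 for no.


Input: jahhahhaj
Reversed: jahhahhaj
  Compare pos 0 ('j') with pos 8 ('j'): match
  Compare pos 1 ('a') with pos 7 ('a'): match
  Compare pos 2 ('h') with pos 6 ('h'): match
  Compare pos 3 ('h') with pos 5 ('h'): match
Result: palindrome

1


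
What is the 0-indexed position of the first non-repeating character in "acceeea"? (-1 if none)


Input: acceeea
Character frequencies:
  'a': 2
  'c': 2
  'e': 3
Scanning left to right for freq == 1:
  Position 0 ('a'): freq=2, skip
  Position 1 ('c'): freq=2, skip
  Position 2 ('c'): freq=2, skip
  Position 3 ('e'): freq=3, skip
  Position 4 ('e'): freq=3, skip
  Position 5 ('e'): freq=3, skip
  Position 6 ('a'): freq=2, skip
  No unique character found => answer = -1

-1


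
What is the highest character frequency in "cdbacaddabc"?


Input: cdbacaddabc
Character counts:
  'a': 3
  'b': 2
  'c': 3
  'd': 3
Maximum frequency: 3

3


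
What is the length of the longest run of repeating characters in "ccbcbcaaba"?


Input: "ccbcbcaaba"
Scanning for longest run:
  Position 1 ('c'): continues run of 'c', length=2
  Position 2 ('b'): new char, reset run to 1
  Position 3 ('c'): new char, reset run to 1
  Position 4 ('b'): new char, reset run to 1
  Position 5 ('c'): new char, reset run to 1
  Position 6 ('a'): new char, reset run to 1
  Position 7 ('a'): continues run of 'a', length=2
  Position 8 ('b'): new char, reset run to 1
  Position 9 ('a'): new char, reset run to 1
Longest run: 'c' with length 2

2


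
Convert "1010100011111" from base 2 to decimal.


Input: "1010100011111" in base 2
Positional expansion:
  Digit '1' (value 1) x 2^12 = 4096
  Digit '0' (value 0) x 2^11 = 0
  Digit '1' (value 1) x 2^10 = 1024
  Digit '0' (value 0) x 2^9 = 0
  Digit '1' (value 1) x 2^8 = 256
  Digit '0' (value 0) x 2^7 = 0
  Digit '0' (value 0) x 2^6 = 0
  Digit '0' (value 0) x 2^5 = 0
  Digit '1' (value 1) x 2^4 = 16
  Digit '1' (value 1) x 2^3 = 8
  Digit '1' (value 1) x 2^2 = 4
  Digit '1' (value 1) x 2^1 = 2
  Digit '1' (value 1) x 2^0 = 1
Sum = 5407

5407


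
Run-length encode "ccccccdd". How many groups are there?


Input: ccccccdd
Scanning for consecutive runs:
  Group 1: 'c' x 6 (positions 0-5)
  Group 2: 'd' x 2 (positions 6-7)
Total groups: 2

2


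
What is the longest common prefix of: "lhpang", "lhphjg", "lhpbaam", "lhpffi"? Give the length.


Words: lhpang, lhphjg, lhpbaam, lhpffi
  Position 0: all 'l' => match
  Position 1: all 'h' => match
  Position 2: all 'p' => match
  Position 3: ('a', 'h', 'b', 'f') => mismatch, stop
LCP = "lhp" (length 3)

3


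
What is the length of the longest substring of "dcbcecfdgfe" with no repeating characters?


Input: "dcbcecfdgfe"
Sliding window (track last position of each char):
  Position 0 ('d'): window [0,0] length 1 -- new best
  Position 1 ('c'): window [0,1] length 2 -- new best
  Position 2 ('b'): window [0,2] length 3 -- new best
  Position 3 ('c'): repeat (last at 1), move window start to 2
  Position 3 ('c'): window [2,3] length 2
  Position 4 ('e'): window [2,4] length 3
  Position 5 ('c'): repeat (last at 3), move window start to 4
  Position 5 ('c'): window [4,5] length 2
  Position 6 ('f'): window [4,6] length 3
  Position 7 ('d'): window [4,7] length 4 -- new best
  Position 8 ('g'): window [4,8] length 5 -- new best
  Position 9 ('f'): repeat (last at 6), move window start to 7
  Position 9 ('f'): window [7,9] length 3
  Position 10 ('e'): window [7,10] length 4
Longest substring with no repeats: "ecfdg" with length 5

5


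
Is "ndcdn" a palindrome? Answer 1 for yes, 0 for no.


Input: ndcdn
Reversed: ndcdn
  Compare pos 0 ('n') with pos 4 ('n'): match
  Compare pos 1 ('d') with pos 3 ('d'): match
Result: palindrome

1


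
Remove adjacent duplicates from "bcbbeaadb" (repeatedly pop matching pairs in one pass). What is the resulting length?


Input: bcbbeaadb
Stack-based adjacent duplicate removal:
  Read 'b': push. Stack: b
  Read 'c': push. Stack: bc
  Read 'b': push. Stack: bcb
  Read 'b': matches stack top 'b' => pop. Stack: bc
  Read 'e': push. Stack: bce
  Read 'a': push. Stack: bcea
  Read 'a': matches stack top 'a' => pop. Stack: bce
  Read 'd': push. Stack: bced
  Read 'b': push. Stack: bcedb
Final stack: "bcedb" (length 5)

5


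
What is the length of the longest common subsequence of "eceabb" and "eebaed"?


LCS of "eceabb" and "eebaed"
DP table:
           e    e    b    a    e    d
      0    0    0    0    0    0    0
  e   0    1    1    1    1    1    1
  c   0    1    1    1    1    1    1
  e   0    1    2    2    2    2    2
  a   0    1    2    2    3    3    3
  b   0    1    2    3    3    3    3
  b   0    1    2    3    3    3    3
LCS length = dp[6][6] = 3

3


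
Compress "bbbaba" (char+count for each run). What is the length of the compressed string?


Input: bbbaba
Runs:
  'b' x 3 => "b3"
  'a' x 1 => "a1"
  'b' x 1 => "b1"
  'a' x 1 => "a1"
Compressed: "b3a1b1a1"
Compressed length: 8

8


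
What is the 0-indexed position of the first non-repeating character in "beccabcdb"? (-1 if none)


Input: beccabcdb
Character frequencies:
  'a': 1
  'b': 3
  'c': 3
  'd': 1
  'e': 1
Scanning left to right for freq == 1:
  Position 0 ('b'): freq=3, skip
  Position 1 ('e'): unique! => answer = 1

1


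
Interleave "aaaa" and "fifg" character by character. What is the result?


Interleaving "aaaa" and "fifg":
  Position 0: 'a' from first, 'f' from second => "af"
  Position 1: 'a' from first, 'i' from second => "ai"
  Position 2: 'a' from first, 'f' from second => "af"
  Position 3: 'a' from first, 'g' from second => "ag"
Result: afaiafag

afaiafag


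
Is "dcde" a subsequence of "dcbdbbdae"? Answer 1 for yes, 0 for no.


Check if "dcde" is a subsequence of "dcbdbbdae"
Greedy scan:
  Position 0 ('d'): matches sub[0] = 'd'
  Position 1 ('c'): matches sub[1] = 'c'
  Position 2 ('b'): no match needed
  Position 3 ('d'): matches sub[2] = 'd'
  Position 4 ('b'): no match needed
  Position 5 ('b'): no match needed
  Position 6 ('d'): no match needed
  Position 7 ('a'): no match needed
  Position 8 ('e'): matches sub[3] = 'e'
All 4 characters matched => is a subsequence

1


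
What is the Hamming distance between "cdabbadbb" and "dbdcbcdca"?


Comparing "cdabbadbb" and "dbdcbcdca" position by position:
  Position 0: 'c' vs 'd' => differ
  Position 1: 'd' vs 'b' => differ
  Position 2: 'a' vs 'd' => differ
  Position 3: 'b' vs 'c' => differ
  Position 4: 'b' vs 'b' => same
  Position 5: 'a' vs 'c' => differ
  Position 6: 'd' vs 'd' => same
  Position 7: 'b' vs 'c' => differ
  Position 8: 'b' vs 'a' => differ
Total differences (Hamming distance): 7

7


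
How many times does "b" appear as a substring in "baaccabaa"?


Searching for "b" in "baaccabaa"
Scanning each position:
  Position 0: "b" => MATCH
  Position 1: "a" => no
  Position 2: "a" => no
  Position 3: "c" => no
  Position 4: "c" => no
  Position 5: "a" => no
  Position 6: "b" => MATCH
  Position 7: "a" => no
  Position 8: "a" => no
Total occurrences: 2

2


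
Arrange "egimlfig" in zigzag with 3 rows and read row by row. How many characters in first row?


Zigzag "egimlfig" into 3 rows:
Placing characters:
  'e' => row 0
  'g' => row 1
  'i' => row 2
  'm' => row 1
  'l' => row 0
  'f' => row 1
  'i' => row 2
  'g' => row 1
Rows:
  Row 0: "el"
  Row 1: "gmfg"
  Row 2: "ii"
First row length: 2

2


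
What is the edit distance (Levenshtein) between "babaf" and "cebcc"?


Computing edit distance: "babaf" -> "cebcc"
DP table:
           c    e    b    c    c
      0    1    2    3    4    5
  b   1    1    2    2    3    4
  a   2    2    2    3    3    4
  b   3    3    3    2    3    4
  a   4    4    4    3    3    4
  f   5    5    5    4    4    4
Edit distance = dp[5][5] = 4

4


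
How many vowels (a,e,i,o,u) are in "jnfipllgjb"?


Input: jnfipllgjb
Checking each character:
  'j' at position 0: consonant
  'n' at position 1: consonant
  'f' at position 2: consonant
  'i' at position 3: vowel (running total: 1)
  'p' at position 4: consonant
  'l' at position 5: consonant
  'l' at position 6: consonant
  'g' at position 7: consonant
  'j' at position 8: consonant
  'b' at position 9: consonant
Total vowels: 1

1


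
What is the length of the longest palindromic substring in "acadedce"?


Input: "acadedce"
Checking substrings for palindromes:
  [0:3] "aca" (len 3) => palindrome
  [3:6] "ded" (len 3) => palindrome
Longest palindromic substring: "aca" with length 3

3


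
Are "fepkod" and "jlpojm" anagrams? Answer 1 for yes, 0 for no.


Strings: "fepkod", "jlpojm"
Sorted first:  defkop
Sorted second: jjlmop
Differ at position 0: 'd' vs 'j' => not anagrams

0


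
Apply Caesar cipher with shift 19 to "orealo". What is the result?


Caesar cipher: shift "orealo" by 19
  'o' (pos 14) + 19 = pos 7 = 'h'
  'r' (pos 17) + 19 = pos 10 = 'k'
  'e' (pos 4) + 19 = pos 23 = 'x'
  'a' (pos 0) + 19 = pos 19 = 't'
  'l' (pos 11) + 19 = pos 4 = 'e'
  'o' (pos 14) + 19 = pos 7 = 'h'
Result: hkxteh

hkxteh


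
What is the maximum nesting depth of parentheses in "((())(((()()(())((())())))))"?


Input: "((())(((()()(())((())())))))"
Tracking depth:
  Position 0 '(': depth becomes 1
  Position 1 '(': depth becomes 2
  Position 2 '(': depth becomes 3
  Position 3 ')': depth becomes 2
  Position 4 ')': depth becomes 1
  Position 5 '(': depth becomes 2
  Position 6 '(': depth becomes 3
  Position 7 '(': depth becomes 4
  Position 8 '(': depth becomes 5
  Position 9 ')': depth becomes 4
  Position 10 '(': depth becomes 5
  Position 11 ')': depth becomes 4
  Position 12 '(': depth becomes 5
  Position 13 '(': depth becomes 6
  Position 14 ')': depth becomes 5
  Position 15 ')': depth becomes 4
  Position 16 '(': depth becomes 5
  Position 17 '(': depth becomes 6
  Position 18 '(': depth becomes 7
  Position 19 ')': depth becomes 6
  Position 20 ')': depth becomes 5
  Position 21 '(': depth becomes 6
  Position 22 ')': depth becomes 5
  Position 23 ')': depth becomes 4
  Position 24 ')': depth becomes 3
  Position 25 ')': depth becomes 2
  Position 26 ')': depth becomes 1
  Position 27 ')': depth becomes 0
Maximum depth reached: 7

7


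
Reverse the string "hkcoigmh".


Input: hkcoigmh
Reading characters right to left:
  Position 7: 'h'
  Position 6: 'm'
  Position 5: 'g'
  Position 4: 'i'
  Position 3: 'o'
  Position 2: 'c'
  Position 1: 'k'
  Position 0: 'h'
Reversed: hmgiockh

hmgiockh


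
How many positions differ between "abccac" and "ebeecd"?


Comparing "abccac" and "ebeecd" position by position:
  Position 0: 'a' vs 'e' => DIFFER
  Position 1: 'b' vs 'b' => same
  Position 2: 'c' vs 'e' => DIFFER
  Position 3: 'c' vs 'e' => DIFFER
  Position 4: 'a' vs 'c' => DIFFER
  Position 5: 'c' vs 'd' => DIFFER
Positions that differ: 5

5


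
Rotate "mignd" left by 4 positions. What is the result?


Input: "mignd", rotate left by 4
First 4 characters: "mign"
Remaining characters: "d"
Concatenate remaining + first: "d" + "mign" = "dmign"

dmign


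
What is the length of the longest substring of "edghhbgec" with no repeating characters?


Input: "edghhbgec"
Sliding window (track last position of each char):
  Position 0 ('e'): window [0,0] length 1 -- new best
  Position 1 ('d'): window [0,1] length 2 -- new best
  Position 2 ('g'): window [0,2] length 3 -- new best
  Position 3 ('h'): window [0,3] length 4 -- new best
  Position 4 ('h'): repeat (last at 3), move window start to 4
  Position 4 ('h'): window [4,4] length 1
  Position 5 ('b'): window [4,5] length 2
  Position 6 ('g'): window [4,6] length 3
  Position 7 ('e'): window [4,7] length 4
  Position 8 ('c'): window [4,8] length 5 -- new best
Longest substring with no repeats: "hbgec" with length 5

5


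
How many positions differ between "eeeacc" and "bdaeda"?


Comparing "eeeacc" and "bdaeda" position by position:
  Position 0: 'e' vs 'b' => DIFFER
  Position 1: 'e' vs 'd' => DIFFER
  Position 2: 'e' vs 'a' => DIFFER
  Position 3: 'a' vs 'e' => DIFFER
  Position 4: 'c' vs 'd' => DIFFER
  Position 5: 'c' vs 'a' => DIFFER
Positions that differ: 6

6


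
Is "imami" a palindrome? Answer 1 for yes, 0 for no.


Input: imami
Reversed: imami
  Compare pos 0 ('i') with pos 4 ('i'): match
  Compare pos 1 ('m') with pos 3 ('m'): match
Result: palindrome

1


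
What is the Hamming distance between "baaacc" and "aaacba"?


Comparing "baaacc" and "aaacba" position by position:
  Position 0: 'b' vs 'a' => differ
  Position 1: 'a' vs 'a' => same
  Position 2: 'a' vs 'a' => same
  Position 3: 'a' vs 'c' => differ
  Position 4: 'c' vs 'b' => differ
  Position 5: 'c' vs 'a' => differ
Total differences (Hamming distance): 4

4


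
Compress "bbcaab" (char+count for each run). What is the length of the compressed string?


Input: bbcaab
Runs:
  'b' x 2 => "b2"
  'c' x 1 => "c1"
  'a' x 2 => "a2"
  'b' x 1 => "b1"
Compressed: "b2c1a2b1"
Compressed length: 8

8


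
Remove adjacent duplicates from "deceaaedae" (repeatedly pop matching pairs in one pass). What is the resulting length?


Input: deceaaedae
Stack-based adjacent duplicate removal:
  Read 'd': push. Stack: d
  Read 'e': push. Stack: de
  Read 'c': push. Stack: dec
  Read 'e': push. Stack: dece
  Read 'a': push. Stack: decea
  Read 'a': matches stack top 'a' => pop. Stack: dece
  Read 'e': matches stack top 'e' => pop. Stack: dec
  Read 'd': push. Stack: decd
  Read 'a': push. Stack: decda
  Read 'e': push. Stack: decdae
Final stack: "decdae" (length 6)

6


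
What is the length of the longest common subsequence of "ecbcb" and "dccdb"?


LCS of "ecbcb" and "dccdb"
DP table:
           d    c    c    d    b
      0    0    0    0    0    0
  e   0    0    0    0    0    0
  c   0    0    1    1    1    1
  b   0    0    1    1    1    2
  c   0    0    1    2    2    2
  b   0    0    1    2    2    3
LCS length = dp[5][5] = 3

3


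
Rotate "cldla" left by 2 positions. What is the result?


Input: "cldla", rotate left by 2
First 2 characters: "cl"
Remaining characters: "dla"
Concatenate remaining + first: "dla" + "cl" = "dlacl"

dlacl


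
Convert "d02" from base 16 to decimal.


Input: "d02" in base 16
Positional expansion:
  Digit 'd' (value 13) x 16^2 = 3328
  Digit '0' (value 0) x 16^1 = 0
  Digit '2' (value 2) x 16^0 = 2
Sum = 3330

3330


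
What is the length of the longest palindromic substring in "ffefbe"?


Input: "ffefbe"
Checking substrings for palindromes:
  [1:4] "fef" (len 3) => palindrome
  [0:2] "ff" (len 2) => palindrome
Longest palindromic substring: "fef" with length 3

3


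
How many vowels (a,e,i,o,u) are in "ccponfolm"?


Input: ccponfolm
Checking each character:
  'c' at position 0: consonant
  'c' at position 1: consonant
  'p' at position 2: consonant
  'o' at position 3: vowel (running total: 1)
  'n' at position 4: consonant
  'f' at position 5: consonant
  'o' at position 6: vowel (running total: 2)
  'l' at position 7: consonant
  'm' at position 8: consonant
Total vowels: 2

2


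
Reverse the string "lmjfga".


Input: lmjfga
Reading characters right to left:
  Position 5: 'a'
  Position 4: 'g'
  Position 3: 'f'
  Position 2: 'j'
  Position 1: 'm'
  Position 0: 'l'
Reversed: agfjml

agfjml


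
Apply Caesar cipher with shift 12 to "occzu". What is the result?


Caesar cipher: shift "occzu" by 12
  'o' (pos 14) + 12 = pos 0 = 'a'
  'c' (pos 2) + 12 = pos 14 = 'o'
  'c' (pos 2) + 12 = pos 14 = 'o'
  'z' (pos 25) + 12 = pos 11 = 'l'
  'u' (pos 20) + 12 = pos 6 = 'g'
Result: aoolg

aoolg


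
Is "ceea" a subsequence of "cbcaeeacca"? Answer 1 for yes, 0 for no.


Check if "ceea" is a subsequence of "cbcaeeacca"
Greedy scan:
  Position 0 ('c'): matches sub[0] = 'c'
  Position 1 ('b'): no match needed
  Position 2 ('c'): no match needed
  Position 3 ('a'): no match needed
  Position 4 ('e'): matches sub[1] = 'e'
  Position 5 ('e'): matches sub[2] = 'e'
  Position 6 ('a'): matches sub[3] = 'a'
  Position 7 ('c'): no match needed
  Position 8 ('c'): no match needed
  Position 9 ('a'): no match needed
All 4 characters matched => is a subsequence

1


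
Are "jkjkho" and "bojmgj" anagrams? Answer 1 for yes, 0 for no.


Strings: "jkjkho", "bojmgj"
Sorted first:  hjjkko
Sorted second: bgjjmo
Differ at position 0: 'h' vs 'b' => not anagrams

0


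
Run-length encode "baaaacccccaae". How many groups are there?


Input: baaaacccccaae
Scanning for consecutive runs:
  Group 1: 'b' x 1 (positions 0-0)
  Group 2: 'a' x 4 (positions 1-4)
  Group 3: 'c' x 5 (positions 5-9)
  Group 4: 'a' x 2 (positions 10-11)
  Group 5: 'e' x 1 (positions 12-12)
Total groups: 5

5


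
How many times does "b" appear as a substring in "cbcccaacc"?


Searching for "b" in "cbcccaacc"
Scanning each position:
  Position 0: "c" => no
  Position 1: "b" => MATCH
  Position 2: "c" => no
  Position 3: "c" => no
  Position 4: "c" => no
  Position 5: "a" => no
  Position 6: "a" => no
  Position 7: "c" => no
  Position 8: "c" => no
Total occurrences: 1

1


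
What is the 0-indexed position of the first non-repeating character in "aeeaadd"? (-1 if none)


Input: aeeaadd
Character frequencies:
  'a': 3
  'd': 2
  'e': 2
Scanning left to right for freq == 1:
  Position 0 ('a'): freq=3, skip
  Position 1 ('e'): freq=2, skip
  Position 2 ('e'): freq=2, skip
  Position 3 ('a'): freq=3, skip
  Position 4 ('a'): freq=3, skip
  Position 5 ('d'): freq=2, skip
  Position 6 ('d'): freq=2, skip
  No unique character found => answer = -1

-1


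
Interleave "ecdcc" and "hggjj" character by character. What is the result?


Interleaving "ecdcc" and "hggjj":
  Position 0: 'e' from first, 'h' from second => "eh"
  Position 1: 'c' from first, 'g' from second => "cg"
  Position 2: 'd' from first, 'g' from second => "dg"
  Position 3: 'c' from first, 'j' from second => "cj"
  Position 4: 'c' from first, 'j' from second => "cj"
Result: ehcgdgcjcj

ehcgdgcjcj


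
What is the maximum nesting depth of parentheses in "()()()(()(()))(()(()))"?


Input: "()()()(()(()))(()(()))"
Tracking depth:
  Position 0 '(': depth becomes 1
  Position 1 ')': depth becomes 0
  Position 2 '(': depth becomes 1
  Position 3 ')': depth becomes 0
  Position 4 '(': depth becomes 1
  Position 5 ')': depth becomes 0
  Position 6 '(': depth becomes 1
  Position 7 '(': depth becomes 2
  Position 8 ')': depth becomes 1
  Position 9 '(': depth becomes 2
  Position 10 '(': depth becomes 3
  Position 11 ')': depth becomes 2
  Position 12 ')': depth becomes 1
  Position 13 ')': depth becomes 0
  Position 14 '(': depth becomes 1
  Position 15 '(': depth becomes 2
  Position 16 ')': depth becomes 1
  Position 17 '(': depth becomes 2
  Position 18 '(': depth becomes 3
  Position 19 ')': depth becomes 2
  Position 20 ')': depth becomes 1
  Position 21 ')': depth becomes 0
Maximum depth reached: 3

3


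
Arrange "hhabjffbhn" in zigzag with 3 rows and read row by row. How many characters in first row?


Zigzag "hhabjffbhn" into 3 rows:
Placing characters:
  'h' => row 0
  'h' => row 1
  'a' => row 2
  'b' => row 1
  'j' => row 0
  'f' => row 1
  'f' => row 2
  'b' => row 1
  'h' => row 0
  'n' => row 1
Rows:
  Row 0: "hjh"
  Row 1: "hbfbn"
  Row 2: "af"
First row length: 3

3


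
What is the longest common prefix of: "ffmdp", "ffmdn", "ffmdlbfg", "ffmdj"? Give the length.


Words: ffmdp, ffmdn, ffmdlbfg, ffmdj
  Position 0: all 'f' => match
  Position 1: all 'f' => match
  Position 2: all 'm' => match
  Position 3: all 'd' => match
  Position 4: ('p', 'n', 'l', 'j') => mismatch, stop
LCP = "ffmd" (length 4)

4


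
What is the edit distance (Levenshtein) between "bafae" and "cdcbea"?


Computing edit distance: "bafae" -> "cdcbea"
DP table:
           c    d    c    b    e    a
      0    1    2    3    4    5    6
  b   1    1    2    3    3    4    5
  a   2    2    2    3    4    4    4
  f   3    3    3    3    4    5    5
  a   4    4    4    4    4    5    5
  e   5    5    5    5    5    4    5
Edit distance = dp[5][6] = 5

5


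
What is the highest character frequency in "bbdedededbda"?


Input: bbdedededbda
Character counts:
  'a': 1
  'b': 3
  'd': 5
  'e': 3
Maximum frequency: 5

5


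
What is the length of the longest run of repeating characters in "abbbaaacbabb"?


Input: "abbbaaacbabb"
Scanning for longest run:
  Position 1 ('b'): new char, reset run to 1
  Position 2 ('b'): continues run of 'b', length=2
  Position 3 ('b'): continues run of 'b', length=3
  Position 4 ('a'): new char, reset run to 1
  Position 5 ('a'): continues run of 'a', length=2
  Position 6 ('a'): continues run of 'a', length=3
  Position 7 ('c'): new char, reset run to 1
  Position 8 ('b'): new char, reset run to 1
  Position 9 ('a'): new char, reset run to 1
  Position 10 ('b'): new char, reset run to 1
  Position 11 ('b'): continues run of 'b', length=2
Longest run: 'b' with length 3

3


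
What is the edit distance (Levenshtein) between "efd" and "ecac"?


Computing edit distance: "efd" -> "ecac"
DP table:
           e    c    a    c
      0    1    2    3    4
  e   1    0    1    2    3
  f   2    1    1    2    3
  d   3    2    2    2    3
Edit distance = dp[3][4] = 3

3


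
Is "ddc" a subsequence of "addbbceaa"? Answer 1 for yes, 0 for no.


Check if "ddc" is a subsequence of "addbbceaa"
Greedy scan:
  Position 0 ('a'): no match needed
  Position 1 ('d'): matches sub[0] = 'd'
  Position 2 ('d'): matches sub[1] = 'd'
  Position 3 ('b'): no match needed
  Position 4 ('b'): no match needed
  Position 5 ('c'): matches sub[2] = 'c'
  Position 6 ('e'): no match needed
  Position 7 ('a'): no match needed
  Position 8 ('a'): no match needed
All 3 characters matched => is a subsequence

1


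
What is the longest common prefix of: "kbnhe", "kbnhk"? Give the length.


Words: kbnhe, kbnhk
  Position 0: all 'k' => match
  Position 1: all 'b' => match
  Position 2: all 'n' => match
  Position 3: all 'h' => match
  Position 4: ('e', 'k') => mismatch, stop
LCP = "kbnh" (length 4)

4


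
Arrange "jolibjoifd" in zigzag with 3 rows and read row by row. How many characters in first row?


Zigzag "jolibjoifd" into 3 rows:
Placing characters:
  'j' => row 0
  'o' => row 1
  'l' => row 2
  'i' => row 1
  'b' => row 0
  'j' => row 1
  'o' => row 2
  'i' => row 1
  'f' => row 0
  'd' => row 1
Rows:
  Row 0: "jbf"
  Row 1: "oijid"
  Row 2: "lo"
First row length: 3

3


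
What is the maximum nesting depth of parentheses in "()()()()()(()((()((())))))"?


Input: "()()()()()(()((()((())))))"
Tracking depth:
  Position 0 '(': depth becomes 1
  Position 1 ')': depth becomes 0
  Position 2 '(': depth becomes 1
  Position 3 ')': depth becomes 0
  Position 4 '(': depth becomes 1
  Position 5 ')': depth becomes 0
  Position 6 '(': depth becomes 1
  Position 7 ')': depth becomes 0
  Position 8 '(': depth becomes 1
  Position 9 ')': depth becomes 0
  Position 10 '(': depth becomes 1
  Position 11 '(': depth becomes 2
  Position 12 ')': depth becomes 1
  Position 13 '(': depth becomes 2
  Position 14 '(': depth becomes 3
  Position 15 '(': depth becomes 4
  Position 16 ')': depth becomes 3
  Position 17 '(': depth becomes 4
  Position 18 '(': depth becomes 5
  Position 19 '(': depth becomes 6
  Position 20 ')': depth becomes 5
  Position 21 ')': depth becomes 4
  Position 22 ')': depth becomes 3
  Position 23 ')': depth becomes 2
  Position 24 ')': depth becomes 1
  Position 25 ')': depth becomes 0
Maximum depth reached: 6

6


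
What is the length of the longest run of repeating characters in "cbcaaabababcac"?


Input: "cbcaaabababcac"
Scanning for longest run:
  Position 1 ('b'): new char, reset run to 1
  Position 2 ('c'): new char, reset run to 1
  Position 3 ('a'): new char, reset run to 1
  Position 4 ('a'): continues run of 'a', length=2
  Position 5 ('a'): continues run of 'a', length=3
  Position 6 ('b'): new char, reset run to 1
  Position 7 ('a'): new char, reset run to 1
  Position 8 ('b'): new char, reset run to 1
  Position 9 ('a'): new char, reset run to 1
  Position 10 ('b'): new char, reset run to 1
  Position 11 ('c'): new char, reset run to 1
  Position 12 ('a'): new char, reset run to 1
  Position 13 ('c'): new char, reset run to 1
Longest run: 'a' with length 3

3
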